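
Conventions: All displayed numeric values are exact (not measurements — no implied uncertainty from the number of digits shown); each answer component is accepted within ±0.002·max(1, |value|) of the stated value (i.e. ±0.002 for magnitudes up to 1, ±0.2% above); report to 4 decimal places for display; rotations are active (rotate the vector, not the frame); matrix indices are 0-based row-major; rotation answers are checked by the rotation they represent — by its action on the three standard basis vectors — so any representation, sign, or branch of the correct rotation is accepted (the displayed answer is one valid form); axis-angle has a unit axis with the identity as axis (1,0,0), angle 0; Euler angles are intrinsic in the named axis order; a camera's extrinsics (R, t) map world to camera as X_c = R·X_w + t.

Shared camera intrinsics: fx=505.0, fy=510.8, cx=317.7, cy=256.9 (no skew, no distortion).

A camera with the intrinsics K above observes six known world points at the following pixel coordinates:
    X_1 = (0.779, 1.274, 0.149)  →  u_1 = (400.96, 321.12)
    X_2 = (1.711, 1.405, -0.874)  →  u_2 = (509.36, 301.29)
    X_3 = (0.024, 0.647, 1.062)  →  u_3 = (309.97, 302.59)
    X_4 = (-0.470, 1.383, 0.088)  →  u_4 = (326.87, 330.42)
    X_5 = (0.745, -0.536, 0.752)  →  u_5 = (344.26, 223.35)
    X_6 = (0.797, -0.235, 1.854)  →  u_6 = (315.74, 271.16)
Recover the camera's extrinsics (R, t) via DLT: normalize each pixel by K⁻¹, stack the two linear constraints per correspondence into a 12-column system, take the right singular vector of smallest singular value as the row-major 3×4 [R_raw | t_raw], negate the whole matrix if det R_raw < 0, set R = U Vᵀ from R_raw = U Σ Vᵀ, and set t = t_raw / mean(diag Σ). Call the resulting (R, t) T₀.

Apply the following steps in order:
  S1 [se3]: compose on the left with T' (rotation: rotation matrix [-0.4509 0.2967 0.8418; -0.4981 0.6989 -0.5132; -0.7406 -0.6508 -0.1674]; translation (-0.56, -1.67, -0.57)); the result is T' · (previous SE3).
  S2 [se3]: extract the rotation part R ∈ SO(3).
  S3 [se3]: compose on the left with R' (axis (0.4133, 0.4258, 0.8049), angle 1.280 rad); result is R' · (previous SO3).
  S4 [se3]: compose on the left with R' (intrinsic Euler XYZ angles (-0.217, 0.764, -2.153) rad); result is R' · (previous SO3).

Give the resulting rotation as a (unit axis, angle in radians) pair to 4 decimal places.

source (pnp_recover): camera pose = R=[0.8421 0.2012 -0.5004; 0.0464 0.8974 0.4388; 0.5373 -0.3927 0.7464], t=(0.2698, -0.4001, 6.6854)
after S1 (compose_se3): R=[0.0864 -0.1550 0.9841; -0.6628 0.7285 0.1729; -0.7438 -0.6673 -0.0398], t=(4.8273, -5.5149, -1.6284)
after S2 (rot_of_se3): [0.0864 -0.1550 0.9841; -0.6628 0.7285 0.1729; -0.7438 -0.6673 -0.0398]
after S3 (compose_so3): [-0.0167 -0.9642 0.2647; -0.0857 0.2652 0.9604; -0.9962 -0.0067 -0.0870]
after S4 (compose_so3): [-0.7342 0.5382 0.4139; -0.0860 0.5311 -0.8430; -0.6734 -0.6545 -0.3436]

rotation (axis_angle) = ((0.1486, 0.8577, -0.4923), 2.4550)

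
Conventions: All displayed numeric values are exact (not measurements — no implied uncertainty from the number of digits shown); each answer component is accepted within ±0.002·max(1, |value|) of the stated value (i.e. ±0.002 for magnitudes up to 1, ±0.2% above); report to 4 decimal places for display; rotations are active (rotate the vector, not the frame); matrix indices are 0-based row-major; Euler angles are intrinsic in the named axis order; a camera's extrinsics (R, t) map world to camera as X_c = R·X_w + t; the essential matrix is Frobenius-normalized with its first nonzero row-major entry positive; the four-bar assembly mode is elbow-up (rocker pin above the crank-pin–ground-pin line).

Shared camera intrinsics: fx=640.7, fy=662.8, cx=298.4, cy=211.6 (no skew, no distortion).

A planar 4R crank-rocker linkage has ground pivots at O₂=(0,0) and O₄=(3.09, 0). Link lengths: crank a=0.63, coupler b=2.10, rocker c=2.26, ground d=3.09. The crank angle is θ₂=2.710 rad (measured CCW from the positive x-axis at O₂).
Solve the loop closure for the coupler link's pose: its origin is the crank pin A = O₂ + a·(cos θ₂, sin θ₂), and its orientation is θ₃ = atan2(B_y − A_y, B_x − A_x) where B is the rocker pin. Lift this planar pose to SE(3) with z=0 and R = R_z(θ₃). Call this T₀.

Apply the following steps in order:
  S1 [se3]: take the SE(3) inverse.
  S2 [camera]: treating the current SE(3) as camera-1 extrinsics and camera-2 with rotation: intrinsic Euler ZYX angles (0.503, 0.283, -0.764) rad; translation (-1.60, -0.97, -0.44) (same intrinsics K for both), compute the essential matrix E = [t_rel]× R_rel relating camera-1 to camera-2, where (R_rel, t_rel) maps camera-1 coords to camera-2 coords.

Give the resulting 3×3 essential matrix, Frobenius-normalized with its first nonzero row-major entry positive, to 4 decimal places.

matrix = [0.2620 0.1646 -0.1230; -0.4179 -0.1613 0.4526; -0.2731 -0.4146 -0.4869]

source (fourbar_fk): coupler pose = R=[0.8670 -0.4983 0.0000; 0.4983 0.8670 0.0000; 0.0000 0.0000 1.0000], t=(-0.5722, 0.2635, 0.0000)
after S1 (invert_se3): R=[0.8670 0.4983 0.0000; -0.4983 0.8670 0.0000; 0.0000 0.0000 1.0000], t=(0.3648, -0.5136, 0.0000)
after S2 (essential): [0.2620 0.1646 -0.1230; -0.4179 -0.1613 0.4526; -0.2731 -0.4146 -0.4869]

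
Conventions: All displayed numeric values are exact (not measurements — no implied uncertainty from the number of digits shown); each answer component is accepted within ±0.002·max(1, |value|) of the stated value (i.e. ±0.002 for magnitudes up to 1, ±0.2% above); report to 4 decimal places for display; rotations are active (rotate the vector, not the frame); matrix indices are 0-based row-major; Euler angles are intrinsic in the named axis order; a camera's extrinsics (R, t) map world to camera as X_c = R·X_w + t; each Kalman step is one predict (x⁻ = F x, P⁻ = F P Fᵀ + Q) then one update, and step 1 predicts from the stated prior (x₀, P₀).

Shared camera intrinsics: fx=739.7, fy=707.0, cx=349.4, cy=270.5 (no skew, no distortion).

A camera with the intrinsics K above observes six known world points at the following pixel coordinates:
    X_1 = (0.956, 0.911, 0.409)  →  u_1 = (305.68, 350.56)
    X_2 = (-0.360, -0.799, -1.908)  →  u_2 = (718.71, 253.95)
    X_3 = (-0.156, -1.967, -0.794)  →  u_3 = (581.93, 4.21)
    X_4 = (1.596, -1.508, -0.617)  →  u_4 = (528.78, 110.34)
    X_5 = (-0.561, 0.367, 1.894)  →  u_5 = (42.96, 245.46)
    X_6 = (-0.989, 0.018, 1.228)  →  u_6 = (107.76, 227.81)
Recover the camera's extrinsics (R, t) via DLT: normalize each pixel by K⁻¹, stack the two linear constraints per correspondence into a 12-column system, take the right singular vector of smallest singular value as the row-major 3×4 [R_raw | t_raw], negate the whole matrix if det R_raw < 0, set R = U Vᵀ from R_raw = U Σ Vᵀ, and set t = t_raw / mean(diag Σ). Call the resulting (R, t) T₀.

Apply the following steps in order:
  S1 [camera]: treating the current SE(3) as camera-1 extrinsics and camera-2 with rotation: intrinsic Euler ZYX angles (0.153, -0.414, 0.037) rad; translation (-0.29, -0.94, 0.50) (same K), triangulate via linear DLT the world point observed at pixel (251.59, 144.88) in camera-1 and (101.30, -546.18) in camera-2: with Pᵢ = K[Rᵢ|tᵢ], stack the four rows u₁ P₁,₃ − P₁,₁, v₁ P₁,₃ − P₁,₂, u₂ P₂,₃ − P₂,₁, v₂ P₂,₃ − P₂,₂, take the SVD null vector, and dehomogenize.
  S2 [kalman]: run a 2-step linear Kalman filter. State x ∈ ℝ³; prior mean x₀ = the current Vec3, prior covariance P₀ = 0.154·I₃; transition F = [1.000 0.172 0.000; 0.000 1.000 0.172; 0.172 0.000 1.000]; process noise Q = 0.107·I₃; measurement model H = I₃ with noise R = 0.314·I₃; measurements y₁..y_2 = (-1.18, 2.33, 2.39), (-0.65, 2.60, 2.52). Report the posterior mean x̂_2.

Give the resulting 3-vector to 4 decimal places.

result = (-0.3826, 1.7898, 2.0456)

source (pnp_recover): camera pose = R=[0.2470 -0.2839 -0.9265; -0.0929 0.9448 -0.3143; 0.9645 0.1637 0.2070], t=(0.0500, 0.0300, 4.7901)
after S1 (triangulate): (0.1036, -0.6317, 0.9875)
after S2 (kf_track): (-0.3826, 1.7898, 2.0456)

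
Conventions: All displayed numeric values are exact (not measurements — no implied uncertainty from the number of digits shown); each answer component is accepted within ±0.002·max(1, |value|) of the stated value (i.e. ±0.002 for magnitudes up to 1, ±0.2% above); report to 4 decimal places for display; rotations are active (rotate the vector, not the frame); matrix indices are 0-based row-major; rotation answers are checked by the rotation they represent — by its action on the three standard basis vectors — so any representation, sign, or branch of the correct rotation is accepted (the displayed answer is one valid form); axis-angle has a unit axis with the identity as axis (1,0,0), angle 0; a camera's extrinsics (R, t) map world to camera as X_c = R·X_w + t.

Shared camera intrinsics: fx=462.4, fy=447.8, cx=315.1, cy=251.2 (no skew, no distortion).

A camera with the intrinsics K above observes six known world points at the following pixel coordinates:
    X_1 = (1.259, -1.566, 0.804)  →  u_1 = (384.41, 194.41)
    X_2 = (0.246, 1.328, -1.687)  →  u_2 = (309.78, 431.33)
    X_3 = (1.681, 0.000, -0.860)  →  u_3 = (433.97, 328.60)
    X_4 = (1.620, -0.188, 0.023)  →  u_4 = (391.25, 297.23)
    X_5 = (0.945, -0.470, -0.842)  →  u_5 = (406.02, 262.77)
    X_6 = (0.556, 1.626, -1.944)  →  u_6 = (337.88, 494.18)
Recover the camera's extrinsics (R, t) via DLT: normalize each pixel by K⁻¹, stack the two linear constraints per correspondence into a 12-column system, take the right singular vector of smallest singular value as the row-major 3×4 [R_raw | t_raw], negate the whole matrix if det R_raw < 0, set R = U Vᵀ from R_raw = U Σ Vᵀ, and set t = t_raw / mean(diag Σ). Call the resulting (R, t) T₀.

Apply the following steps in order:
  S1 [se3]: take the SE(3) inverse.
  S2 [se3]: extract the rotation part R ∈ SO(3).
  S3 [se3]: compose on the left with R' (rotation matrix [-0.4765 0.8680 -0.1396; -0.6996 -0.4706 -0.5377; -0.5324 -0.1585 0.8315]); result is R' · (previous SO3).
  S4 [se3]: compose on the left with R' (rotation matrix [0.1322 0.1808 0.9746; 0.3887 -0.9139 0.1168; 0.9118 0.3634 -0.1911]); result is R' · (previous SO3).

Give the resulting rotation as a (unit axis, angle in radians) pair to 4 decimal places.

source (pnp_recover): camera pose = R=[0.7709 -0.4644 -0.4360; 0.4730 0.8758 -0.0966; 0.4267 -0.1318 0.8948], t=(-0.3500, 0.0100, 5.1903)
after S1 (invert_se3): R=[0.7709 0.4730 0.4267; -0.4644 0.8758 -0.1318; -0.4360 -0.0966 0.8948], t=(-1.9495, 0.5126, -4.7957)
after S2 (rot_of_se3): [0.7709 0.4730 0.4267; -0.4644 0.8758 -0.1318; -0.4360 -0.0966 0.8948]
after S3 (compose_so3): [-0.7096 0.5483 -0.4426; -0.0864 -0.6911 -0.7176; -0.6993 -0.4710 0.5377]
after S4 (compose_so3): [-0.7910 -0.5115 0.3358; -0.2786 0.7897 0.5466; -0.5447 0.3388 -0.7671]

rotation (axis_angle) = ((-0.2224, 0.9425, 0.2493), 2.6556)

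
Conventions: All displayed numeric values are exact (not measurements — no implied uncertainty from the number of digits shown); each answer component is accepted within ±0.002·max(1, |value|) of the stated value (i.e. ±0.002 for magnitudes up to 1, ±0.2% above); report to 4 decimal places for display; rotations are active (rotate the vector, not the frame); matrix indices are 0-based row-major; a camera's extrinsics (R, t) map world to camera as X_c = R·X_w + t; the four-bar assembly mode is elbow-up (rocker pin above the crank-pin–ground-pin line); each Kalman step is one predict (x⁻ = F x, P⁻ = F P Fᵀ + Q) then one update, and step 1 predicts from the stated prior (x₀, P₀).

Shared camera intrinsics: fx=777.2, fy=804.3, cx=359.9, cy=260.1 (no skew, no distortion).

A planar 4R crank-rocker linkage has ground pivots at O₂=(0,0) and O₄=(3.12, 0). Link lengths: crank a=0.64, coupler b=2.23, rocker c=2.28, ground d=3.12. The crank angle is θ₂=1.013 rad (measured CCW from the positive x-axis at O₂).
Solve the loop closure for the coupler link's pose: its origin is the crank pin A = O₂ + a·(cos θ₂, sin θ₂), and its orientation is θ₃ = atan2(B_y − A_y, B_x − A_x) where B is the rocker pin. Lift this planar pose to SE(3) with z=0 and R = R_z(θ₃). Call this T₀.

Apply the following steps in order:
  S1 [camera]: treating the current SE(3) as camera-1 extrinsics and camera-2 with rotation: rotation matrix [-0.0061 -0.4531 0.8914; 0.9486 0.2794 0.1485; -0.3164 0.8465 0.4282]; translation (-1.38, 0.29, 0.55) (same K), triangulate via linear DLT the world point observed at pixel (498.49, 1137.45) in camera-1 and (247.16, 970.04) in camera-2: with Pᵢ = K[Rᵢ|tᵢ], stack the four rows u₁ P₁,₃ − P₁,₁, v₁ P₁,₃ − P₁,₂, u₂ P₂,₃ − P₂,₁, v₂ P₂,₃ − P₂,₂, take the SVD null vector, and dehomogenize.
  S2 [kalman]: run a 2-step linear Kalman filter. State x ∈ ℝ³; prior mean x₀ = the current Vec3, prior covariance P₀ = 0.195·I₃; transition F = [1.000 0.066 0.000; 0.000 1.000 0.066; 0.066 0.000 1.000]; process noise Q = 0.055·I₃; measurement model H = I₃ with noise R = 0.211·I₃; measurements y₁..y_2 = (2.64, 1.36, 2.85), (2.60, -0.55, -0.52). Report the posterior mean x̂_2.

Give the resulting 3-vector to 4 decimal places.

result = (2.1815, 0.5374, 1.1540)

source (fourbar_fk): coupler pose = R=[0.7568 -0.6536 0.0000; 0.6536 0.7568 0.0000; 0.0000 0.0000 1.0000], t=(0.3388, 0.5430, 0.0000)
after S1 (triangulate): (0.9030, 1.0766, 1.7858)
after S2 (kf_track): (2.1815, 0.5374, 1.1540)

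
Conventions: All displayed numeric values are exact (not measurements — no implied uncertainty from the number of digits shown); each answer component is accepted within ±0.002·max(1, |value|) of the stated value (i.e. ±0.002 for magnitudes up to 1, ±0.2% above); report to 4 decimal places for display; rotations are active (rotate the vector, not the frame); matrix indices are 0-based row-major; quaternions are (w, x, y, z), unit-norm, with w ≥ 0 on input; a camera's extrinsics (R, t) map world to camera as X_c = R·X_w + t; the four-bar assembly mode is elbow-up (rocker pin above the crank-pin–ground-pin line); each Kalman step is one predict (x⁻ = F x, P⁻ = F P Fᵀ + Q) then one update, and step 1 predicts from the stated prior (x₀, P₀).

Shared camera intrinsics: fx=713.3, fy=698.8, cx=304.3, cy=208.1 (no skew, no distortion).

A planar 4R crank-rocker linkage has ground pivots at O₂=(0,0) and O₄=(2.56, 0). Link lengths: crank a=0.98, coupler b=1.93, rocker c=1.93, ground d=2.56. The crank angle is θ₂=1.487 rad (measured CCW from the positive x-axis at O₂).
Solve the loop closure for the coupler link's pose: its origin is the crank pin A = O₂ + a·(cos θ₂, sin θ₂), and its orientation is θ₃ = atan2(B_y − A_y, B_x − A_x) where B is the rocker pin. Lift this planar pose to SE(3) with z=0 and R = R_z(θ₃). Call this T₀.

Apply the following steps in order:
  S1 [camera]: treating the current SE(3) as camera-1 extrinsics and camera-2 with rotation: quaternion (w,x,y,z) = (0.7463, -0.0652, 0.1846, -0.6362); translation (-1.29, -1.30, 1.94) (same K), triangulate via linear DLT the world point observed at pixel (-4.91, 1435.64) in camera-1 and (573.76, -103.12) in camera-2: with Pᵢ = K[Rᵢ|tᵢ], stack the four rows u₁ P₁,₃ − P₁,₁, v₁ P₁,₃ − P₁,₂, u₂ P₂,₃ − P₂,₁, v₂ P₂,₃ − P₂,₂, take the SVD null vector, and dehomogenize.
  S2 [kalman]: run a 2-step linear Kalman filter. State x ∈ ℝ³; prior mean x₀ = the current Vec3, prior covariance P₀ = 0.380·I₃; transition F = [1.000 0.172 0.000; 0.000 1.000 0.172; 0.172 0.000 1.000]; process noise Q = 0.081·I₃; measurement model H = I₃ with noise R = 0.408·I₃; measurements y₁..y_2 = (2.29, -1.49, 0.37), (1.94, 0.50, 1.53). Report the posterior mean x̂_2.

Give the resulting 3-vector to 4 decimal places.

source (fourbar_fk): coupler pose = R=[0.9073 -0.4204 0.0000; 0.4204 0.9073 0.0000; 0.0000 0.0000 1.0000], t=(0.0820, 0.9766, 0.0000)
after S1 (triangulate): (0.0500, 1.9012, 1.5499)
after S2 (kf_track): (1.5822, 0.4842, 1.3033)

result = (1.5822, 0.4842, 1.3033)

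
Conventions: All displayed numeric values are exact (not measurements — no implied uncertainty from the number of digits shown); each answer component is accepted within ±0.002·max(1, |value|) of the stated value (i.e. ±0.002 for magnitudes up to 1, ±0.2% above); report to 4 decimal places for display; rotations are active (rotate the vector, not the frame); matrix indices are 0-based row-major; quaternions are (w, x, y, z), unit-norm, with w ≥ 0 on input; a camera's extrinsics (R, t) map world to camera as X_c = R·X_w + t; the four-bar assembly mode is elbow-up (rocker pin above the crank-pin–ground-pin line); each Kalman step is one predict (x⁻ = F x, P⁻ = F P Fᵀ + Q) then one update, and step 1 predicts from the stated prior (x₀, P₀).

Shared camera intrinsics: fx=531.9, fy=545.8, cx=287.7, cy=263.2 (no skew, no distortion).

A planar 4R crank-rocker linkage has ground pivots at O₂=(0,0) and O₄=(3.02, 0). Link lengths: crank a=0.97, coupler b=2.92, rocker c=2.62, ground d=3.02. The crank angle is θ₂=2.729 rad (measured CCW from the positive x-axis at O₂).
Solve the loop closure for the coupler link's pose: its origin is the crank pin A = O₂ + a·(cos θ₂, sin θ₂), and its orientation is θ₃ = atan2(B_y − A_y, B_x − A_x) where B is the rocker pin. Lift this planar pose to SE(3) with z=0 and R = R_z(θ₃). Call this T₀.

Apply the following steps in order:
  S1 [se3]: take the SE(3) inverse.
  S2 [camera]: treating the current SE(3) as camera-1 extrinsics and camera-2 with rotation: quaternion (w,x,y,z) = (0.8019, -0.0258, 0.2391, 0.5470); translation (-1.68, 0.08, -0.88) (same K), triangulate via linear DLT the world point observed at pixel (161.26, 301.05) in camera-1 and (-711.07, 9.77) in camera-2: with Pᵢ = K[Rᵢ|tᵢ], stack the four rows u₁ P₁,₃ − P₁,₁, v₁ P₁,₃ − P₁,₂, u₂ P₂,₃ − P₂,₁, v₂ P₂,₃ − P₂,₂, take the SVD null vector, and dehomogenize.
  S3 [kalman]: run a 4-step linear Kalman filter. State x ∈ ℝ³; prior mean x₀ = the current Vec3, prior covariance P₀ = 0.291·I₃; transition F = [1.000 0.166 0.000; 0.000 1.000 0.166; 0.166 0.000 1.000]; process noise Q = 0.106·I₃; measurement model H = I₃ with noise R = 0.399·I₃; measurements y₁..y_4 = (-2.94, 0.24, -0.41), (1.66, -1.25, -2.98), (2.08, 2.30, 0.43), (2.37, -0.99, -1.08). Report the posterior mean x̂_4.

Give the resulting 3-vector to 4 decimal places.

source (fourbar_fk): coupler pose = R=[0.8074 -0.5900 0.0000; 0.5900 0.8074 0.0000; 0.0000 0.0000 1.0000], t=(-0.8886, 0.3890, 0.0000)
after S1 (invert_se3): R=[0.8074 0.5900 0.0000; -0.5900 0.8074 0.0000; 0.0000 0.0000 1.0000], t=(0.4880, -0.8383, 0.0000)
after S2 (triangulate): (-1.2199, 0.2691, 1.4228)
after S3 (kf_track): (1.3399, 0.0619, -0.6170)

result = (1.3399, 0.0619, -0.6170)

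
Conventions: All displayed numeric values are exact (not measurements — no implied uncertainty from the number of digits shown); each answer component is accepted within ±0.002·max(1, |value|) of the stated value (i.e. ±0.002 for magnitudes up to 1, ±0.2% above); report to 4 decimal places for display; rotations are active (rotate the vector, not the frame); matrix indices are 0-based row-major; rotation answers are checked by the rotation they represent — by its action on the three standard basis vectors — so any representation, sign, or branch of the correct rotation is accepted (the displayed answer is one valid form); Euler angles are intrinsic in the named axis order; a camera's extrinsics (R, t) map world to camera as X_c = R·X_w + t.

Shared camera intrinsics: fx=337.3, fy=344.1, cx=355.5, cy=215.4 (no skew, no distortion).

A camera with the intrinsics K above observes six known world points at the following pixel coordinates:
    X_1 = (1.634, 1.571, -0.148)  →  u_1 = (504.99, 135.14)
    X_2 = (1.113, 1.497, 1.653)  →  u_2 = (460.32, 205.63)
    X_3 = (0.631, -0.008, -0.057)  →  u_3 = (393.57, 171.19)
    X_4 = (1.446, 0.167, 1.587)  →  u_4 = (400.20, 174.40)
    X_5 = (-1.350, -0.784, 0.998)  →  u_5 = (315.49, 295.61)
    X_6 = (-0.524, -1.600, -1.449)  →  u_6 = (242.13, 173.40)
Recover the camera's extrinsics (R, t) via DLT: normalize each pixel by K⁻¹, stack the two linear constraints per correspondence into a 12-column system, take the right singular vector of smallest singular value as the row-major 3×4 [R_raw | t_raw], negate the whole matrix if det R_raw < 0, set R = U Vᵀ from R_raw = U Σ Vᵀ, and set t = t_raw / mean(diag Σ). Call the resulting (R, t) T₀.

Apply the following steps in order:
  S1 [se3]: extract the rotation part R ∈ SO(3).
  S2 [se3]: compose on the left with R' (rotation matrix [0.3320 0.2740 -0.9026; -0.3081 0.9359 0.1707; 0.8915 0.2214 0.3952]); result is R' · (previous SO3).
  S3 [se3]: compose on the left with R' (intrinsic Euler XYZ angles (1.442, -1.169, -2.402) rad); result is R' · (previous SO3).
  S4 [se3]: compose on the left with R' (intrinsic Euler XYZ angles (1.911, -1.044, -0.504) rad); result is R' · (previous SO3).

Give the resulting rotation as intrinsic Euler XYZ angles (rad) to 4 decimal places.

source (pnp_recover): camera pose = R=[0.2436 0.9697 -0.0163; -0.9151 0.2353 0.3275; 0.3215 -0.0649 0.9447], t=(0.4400, -0.0700, 5.0495)
after S1 (rot_of_se3): [0.2436 0.9697 -0.0163; -0.9151 0.2353 0.3275; 0.3215 -0.0649 0.9447]
after S2 (compose_so3): [-0.4600 0.4450 -0.7684; -0.8766 -0.0896 0.4729; 0.1416 0.8910 0.4313]
after S3 (compose_so3): [-0.2285 -0.9722 -0.0504; 0.2972 -0.0204 -0.9546; 0.9271 -0.2331 0.2936]
after S4 (compose_so3): [-0.8298 -0.2315 -0.5077; -0.5170 0.6615 0.5433; 0.2101 0.7133 -0.6686]

rotation (euler_xyz) = (-2.4593, -0.5325, 2.8695)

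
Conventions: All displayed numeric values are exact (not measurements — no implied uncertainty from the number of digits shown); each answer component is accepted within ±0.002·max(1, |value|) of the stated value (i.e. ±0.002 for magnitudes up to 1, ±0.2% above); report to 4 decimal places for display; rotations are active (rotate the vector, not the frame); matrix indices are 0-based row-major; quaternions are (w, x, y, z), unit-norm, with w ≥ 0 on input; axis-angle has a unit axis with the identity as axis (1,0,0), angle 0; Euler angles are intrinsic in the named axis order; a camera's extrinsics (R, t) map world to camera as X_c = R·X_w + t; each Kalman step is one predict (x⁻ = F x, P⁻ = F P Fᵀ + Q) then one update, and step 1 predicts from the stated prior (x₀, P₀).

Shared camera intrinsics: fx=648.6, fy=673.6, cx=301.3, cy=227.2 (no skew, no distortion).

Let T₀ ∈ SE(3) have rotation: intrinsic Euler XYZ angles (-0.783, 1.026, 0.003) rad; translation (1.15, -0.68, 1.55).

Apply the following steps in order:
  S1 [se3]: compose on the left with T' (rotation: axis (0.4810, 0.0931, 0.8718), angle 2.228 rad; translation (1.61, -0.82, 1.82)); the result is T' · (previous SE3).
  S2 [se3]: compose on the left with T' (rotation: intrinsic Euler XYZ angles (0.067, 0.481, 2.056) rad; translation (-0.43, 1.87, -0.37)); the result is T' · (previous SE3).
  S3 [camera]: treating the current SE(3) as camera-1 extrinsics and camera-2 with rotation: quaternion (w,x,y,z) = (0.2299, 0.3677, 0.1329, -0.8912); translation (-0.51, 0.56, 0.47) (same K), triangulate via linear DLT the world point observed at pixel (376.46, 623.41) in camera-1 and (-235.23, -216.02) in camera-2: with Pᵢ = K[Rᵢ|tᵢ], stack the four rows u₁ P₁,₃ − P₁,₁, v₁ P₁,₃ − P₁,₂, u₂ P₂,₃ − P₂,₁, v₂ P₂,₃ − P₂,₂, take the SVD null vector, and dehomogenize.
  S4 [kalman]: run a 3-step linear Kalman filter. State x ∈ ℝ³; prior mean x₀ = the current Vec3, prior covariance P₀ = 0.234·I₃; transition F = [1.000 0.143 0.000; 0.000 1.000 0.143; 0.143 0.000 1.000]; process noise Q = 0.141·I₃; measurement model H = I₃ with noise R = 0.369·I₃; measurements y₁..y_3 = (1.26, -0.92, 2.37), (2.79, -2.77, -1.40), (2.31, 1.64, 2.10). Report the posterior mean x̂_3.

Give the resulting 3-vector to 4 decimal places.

result = (1.9266, 0.2624, 1.4590)

after S1 (compose_se3): R=[-0.2077 -0.9659 -0.1545; 0.9060 -0.2495 0.3418; -0.3687 -0.0690 0.9270], t=(2.9175, 0.0750, 3.1149)
after S2 (compose_se3): R=[-0.7952 0.5631 0.2247; -0.6049 -0.7115 -0.3576; -0.0415 -0.4203 0.9064], t=(-0.2540, 4.1810, 3.2145)
after S3 (triangulate): (0.2013, 0.8984, 1.9716)
after S4 (kf_track): (1.9266, 0.2624, 1.4590)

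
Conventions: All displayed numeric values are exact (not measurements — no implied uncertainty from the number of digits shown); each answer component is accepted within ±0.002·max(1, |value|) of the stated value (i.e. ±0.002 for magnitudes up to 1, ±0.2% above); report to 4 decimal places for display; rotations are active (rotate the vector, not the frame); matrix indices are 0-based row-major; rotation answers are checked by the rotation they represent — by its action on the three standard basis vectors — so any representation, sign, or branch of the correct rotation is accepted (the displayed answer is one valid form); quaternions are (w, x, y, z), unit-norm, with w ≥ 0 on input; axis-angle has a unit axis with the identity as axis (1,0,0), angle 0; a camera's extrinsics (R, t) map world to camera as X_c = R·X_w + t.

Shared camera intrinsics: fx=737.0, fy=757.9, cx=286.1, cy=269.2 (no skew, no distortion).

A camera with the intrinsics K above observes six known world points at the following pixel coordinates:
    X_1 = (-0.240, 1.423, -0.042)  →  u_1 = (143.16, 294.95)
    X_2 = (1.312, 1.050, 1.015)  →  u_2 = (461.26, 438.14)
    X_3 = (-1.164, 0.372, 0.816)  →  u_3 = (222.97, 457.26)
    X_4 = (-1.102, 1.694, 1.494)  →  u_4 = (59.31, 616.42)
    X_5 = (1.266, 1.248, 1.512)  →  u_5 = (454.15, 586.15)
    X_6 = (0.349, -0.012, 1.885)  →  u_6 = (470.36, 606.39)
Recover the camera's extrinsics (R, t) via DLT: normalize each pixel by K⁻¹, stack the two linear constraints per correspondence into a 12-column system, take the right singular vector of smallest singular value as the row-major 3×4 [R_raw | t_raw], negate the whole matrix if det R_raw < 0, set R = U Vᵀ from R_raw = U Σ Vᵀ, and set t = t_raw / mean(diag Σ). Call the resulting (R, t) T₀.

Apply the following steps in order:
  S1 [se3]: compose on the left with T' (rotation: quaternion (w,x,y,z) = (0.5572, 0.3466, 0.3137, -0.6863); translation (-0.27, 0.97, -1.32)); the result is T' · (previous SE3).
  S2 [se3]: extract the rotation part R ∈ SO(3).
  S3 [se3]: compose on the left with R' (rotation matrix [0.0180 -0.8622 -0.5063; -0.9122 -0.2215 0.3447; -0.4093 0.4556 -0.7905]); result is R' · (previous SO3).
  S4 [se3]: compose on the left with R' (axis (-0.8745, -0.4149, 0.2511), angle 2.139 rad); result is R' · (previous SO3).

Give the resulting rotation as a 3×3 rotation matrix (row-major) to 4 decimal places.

rotation (matrix) = ((-0.5545, -0.8287, -0.0764), (0.7552, -0.5396, 0.3722), (-0.3496, 0.1487, 0.9250))

source (pnp_recover): camera pose = R=[0.6477 -0.7375 0.1911; -0.3192 -0.0349 0.9470; -0.6918 -0.6744 -0.2581], t=(0.4300, 0.1501, 4.8202)
after S1 (compose_se3): R=[-0.3162 0.1531 0.9363; 0.2687 0.9609 -0.0664; -0.9098 0.2306 -0.3450], t=(-0.7904, -3.2299, 1.0319)
after S2 (rot_of_se3): [-0.3162 0.1531 0.9363; 0.2687 0.9609 -0.0664; -0.9098 0.2306 -0.3450]
after S3 (compose_so3): [0.2233 -0.9425 0.2488; -0.0847 -0.2730 -0.9583; 0.9711 0.1929 -0.1408]
after S4 (compose_so3): [-0.5545 -0.8287 -0.0764; 0.7552 -0.5396 0.3722; -0.3496 0.1487 0.9250]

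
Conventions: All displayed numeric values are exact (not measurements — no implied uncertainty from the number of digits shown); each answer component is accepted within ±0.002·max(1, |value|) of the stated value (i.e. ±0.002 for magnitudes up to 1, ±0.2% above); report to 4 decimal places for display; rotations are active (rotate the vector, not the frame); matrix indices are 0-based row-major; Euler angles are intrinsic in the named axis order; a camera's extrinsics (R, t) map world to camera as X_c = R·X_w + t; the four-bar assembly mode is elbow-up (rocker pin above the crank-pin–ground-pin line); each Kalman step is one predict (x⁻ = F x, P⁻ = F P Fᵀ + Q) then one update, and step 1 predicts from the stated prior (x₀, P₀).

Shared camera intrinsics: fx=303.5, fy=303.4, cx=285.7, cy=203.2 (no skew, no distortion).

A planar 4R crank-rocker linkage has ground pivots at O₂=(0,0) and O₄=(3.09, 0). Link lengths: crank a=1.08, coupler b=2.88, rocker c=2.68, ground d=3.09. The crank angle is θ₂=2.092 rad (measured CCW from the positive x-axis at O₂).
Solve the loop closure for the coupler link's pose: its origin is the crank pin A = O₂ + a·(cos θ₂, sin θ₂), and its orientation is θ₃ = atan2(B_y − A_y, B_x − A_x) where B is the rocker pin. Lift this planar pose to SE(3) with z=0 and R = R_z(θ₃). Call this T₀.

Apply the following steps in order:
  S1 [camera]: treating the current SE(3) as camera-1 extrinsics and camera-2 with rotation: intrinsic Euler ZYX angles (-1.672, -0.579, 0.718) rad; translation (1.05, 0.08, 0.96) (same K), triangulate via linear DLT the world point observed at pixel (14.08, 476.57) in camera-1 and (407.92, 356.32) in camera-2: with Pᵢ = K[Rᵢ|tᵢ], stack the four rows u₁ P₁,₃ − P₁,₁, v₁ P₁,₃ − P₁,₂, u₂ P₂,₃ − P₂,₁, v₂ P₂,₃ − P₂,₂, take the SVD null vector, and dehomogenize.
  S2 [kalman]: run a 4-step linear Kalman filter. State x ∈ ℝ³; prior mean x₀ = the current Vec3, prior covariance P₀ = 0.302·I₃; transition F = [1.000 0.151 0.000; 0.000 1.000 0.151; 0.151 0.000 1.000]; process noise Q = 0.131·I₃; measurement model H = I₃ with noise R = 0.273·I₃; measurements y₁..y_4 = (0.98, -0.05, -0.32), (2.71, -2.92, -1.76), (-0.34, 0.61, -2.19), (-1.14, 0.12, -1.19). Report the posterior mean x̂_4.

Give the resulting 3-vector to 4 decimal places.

source (fourbar_fk): coupler pose = R=[0.8577 -0.5141 0.0000; 0.5141 0.8577 0.0000; 0.0000 0.0000 1.0000], t=(-0.5378, 0.9366, 0.0000)
after S1 (triangulate): (-0.2551, -0.1286, 0.7715)
after S2 (kf_track): (-0.3419, -0.3818, -1.2712)

result = (-0.3419, -0.3818, -1.2712)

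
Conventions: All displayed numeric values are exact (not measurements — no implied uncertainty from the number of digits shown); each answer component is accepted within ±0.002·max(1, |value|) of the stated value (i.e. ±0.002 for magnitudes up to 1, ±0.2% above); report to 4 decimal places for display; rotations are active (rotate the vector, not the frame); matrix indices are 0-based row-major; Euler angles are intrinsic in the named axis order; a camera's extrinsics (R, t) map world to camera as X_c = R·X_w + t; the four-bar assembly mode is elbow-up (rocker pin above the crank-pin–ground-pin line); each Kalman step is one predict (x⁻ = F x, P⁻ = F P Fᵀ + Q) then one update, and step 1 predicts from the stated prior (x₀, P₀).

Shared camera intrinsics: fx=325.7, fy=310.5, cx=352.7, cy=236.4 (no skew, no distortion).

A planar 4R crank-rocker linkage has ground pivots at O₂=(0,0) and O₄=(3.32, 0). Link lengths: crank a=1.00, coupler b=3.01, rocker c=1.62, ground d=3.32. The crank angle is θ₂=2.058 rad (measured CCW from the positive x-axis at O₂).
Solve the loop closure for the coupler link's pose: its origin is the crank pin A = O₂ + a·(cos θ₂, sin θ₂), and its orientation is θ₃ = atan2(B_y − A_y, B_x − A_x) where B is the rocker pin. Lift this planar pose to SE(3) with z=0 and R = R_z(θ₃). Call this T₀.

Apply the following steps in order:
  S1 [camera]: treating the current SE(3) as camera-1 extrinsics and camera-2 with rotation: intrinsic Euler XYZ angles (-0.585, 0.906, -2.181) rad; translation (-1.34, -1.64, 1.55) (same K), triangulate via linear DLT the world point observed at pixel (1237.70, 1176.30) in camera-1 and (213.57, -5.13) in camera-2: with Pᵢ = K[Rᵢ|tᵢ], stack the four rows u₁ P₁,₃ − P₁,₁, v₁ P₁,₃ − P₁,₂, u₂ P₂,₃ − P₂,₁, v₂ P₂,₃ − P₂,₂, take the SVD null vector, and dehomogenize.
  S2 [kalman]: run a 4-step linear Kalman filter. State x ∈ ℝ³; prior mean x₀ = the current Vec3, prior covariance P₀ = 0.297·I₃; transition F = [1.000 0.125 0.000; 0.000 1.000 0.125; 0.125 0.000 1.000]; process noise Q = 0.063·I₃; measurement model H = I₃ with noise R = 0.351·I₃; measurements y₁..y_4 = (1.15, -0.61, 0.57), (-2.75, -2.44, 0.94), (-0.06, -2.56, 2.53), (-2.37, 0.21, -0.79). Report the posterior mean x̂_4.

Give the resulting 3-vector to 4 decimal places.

source (fourbar_fk): coupler pose = R=[0.9854 -0.1702 0.0000; 0.1702 0.9854 0.0000; 0.0000 0.0000 1.0000], t=(-0.4682, 0.8836, 0.0000)
after S1 (triangulate): (1.9797, 0.3670, 0.5227)
after S2 (kf_track): (-1.1658, -0.9432, 0.5213)

result = (-1.1658, -0.9432, 0.5213)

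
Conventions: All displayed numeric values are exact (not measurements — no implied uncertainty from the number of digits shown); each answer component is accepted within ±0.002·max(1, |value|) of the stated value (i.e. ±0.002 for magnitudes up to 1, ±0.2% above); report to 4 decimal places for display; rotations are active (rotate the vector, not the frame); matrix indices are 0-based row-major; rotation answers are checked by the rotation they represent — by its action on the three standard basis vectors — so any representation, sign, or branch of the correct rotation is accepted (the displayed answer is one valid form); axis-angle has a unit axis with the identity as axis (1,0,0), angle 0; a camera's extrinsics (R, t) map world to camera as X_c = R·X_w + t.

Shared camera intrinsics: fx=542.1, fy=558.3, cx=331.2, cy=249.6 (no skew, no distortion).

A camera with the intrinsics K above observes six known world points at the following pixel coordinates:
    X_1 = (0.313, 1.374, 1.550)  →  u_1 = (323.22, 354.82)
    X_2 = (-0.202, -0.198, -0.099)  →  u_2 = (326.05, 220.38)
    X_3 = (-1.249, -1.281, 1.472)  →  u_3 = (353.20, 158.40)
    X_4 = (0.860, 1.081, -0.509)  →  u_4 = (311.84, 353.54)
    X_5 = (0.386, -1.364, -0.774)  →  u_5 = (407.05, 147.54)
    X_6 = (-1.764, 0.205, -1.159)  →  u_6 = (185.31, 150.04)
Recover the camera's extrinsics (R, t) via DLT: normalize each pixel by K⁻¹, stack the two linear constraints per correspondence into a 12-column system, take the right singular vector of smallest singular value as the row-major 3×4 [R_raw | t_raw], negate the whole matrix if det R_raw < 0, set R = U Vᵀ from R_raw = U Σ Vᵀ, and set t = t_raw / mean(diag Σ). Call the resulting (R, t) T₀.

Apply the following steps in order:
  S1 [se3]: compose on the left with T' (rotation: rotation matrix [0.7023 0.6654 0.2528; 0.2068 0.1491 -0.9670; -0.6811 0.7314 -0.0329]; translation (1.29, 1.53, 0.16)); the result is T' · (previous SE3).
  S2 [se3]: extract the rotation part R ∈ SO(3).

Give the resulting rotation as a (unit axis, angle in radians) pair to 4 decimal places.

rotation (axis_angle) = ((0.9000, 0.3454, 0.2660), 1.7320)

source (pnp_recover): camera pose = R=[0.7193 -0.6133 0.3263; 0.5655 0.7897 0.2379; -0.4036 0.0134 0.9149], t=(-0.0100, -0.0701, 6.9697)
after S1 (compose_se3): R=[0.7795 0.0981 0.6187; 0.6233 -0.0221 -0.7817; -0.0631 0.9949 -0.0784], t=(2.9984, -5.2219, -0.1137)
after S2 (rot_of_se3): [0.7795 0.0981 0.6187; 0.6233 -0.0221 -0.7817; -0.0631 0.9949 -0.0784]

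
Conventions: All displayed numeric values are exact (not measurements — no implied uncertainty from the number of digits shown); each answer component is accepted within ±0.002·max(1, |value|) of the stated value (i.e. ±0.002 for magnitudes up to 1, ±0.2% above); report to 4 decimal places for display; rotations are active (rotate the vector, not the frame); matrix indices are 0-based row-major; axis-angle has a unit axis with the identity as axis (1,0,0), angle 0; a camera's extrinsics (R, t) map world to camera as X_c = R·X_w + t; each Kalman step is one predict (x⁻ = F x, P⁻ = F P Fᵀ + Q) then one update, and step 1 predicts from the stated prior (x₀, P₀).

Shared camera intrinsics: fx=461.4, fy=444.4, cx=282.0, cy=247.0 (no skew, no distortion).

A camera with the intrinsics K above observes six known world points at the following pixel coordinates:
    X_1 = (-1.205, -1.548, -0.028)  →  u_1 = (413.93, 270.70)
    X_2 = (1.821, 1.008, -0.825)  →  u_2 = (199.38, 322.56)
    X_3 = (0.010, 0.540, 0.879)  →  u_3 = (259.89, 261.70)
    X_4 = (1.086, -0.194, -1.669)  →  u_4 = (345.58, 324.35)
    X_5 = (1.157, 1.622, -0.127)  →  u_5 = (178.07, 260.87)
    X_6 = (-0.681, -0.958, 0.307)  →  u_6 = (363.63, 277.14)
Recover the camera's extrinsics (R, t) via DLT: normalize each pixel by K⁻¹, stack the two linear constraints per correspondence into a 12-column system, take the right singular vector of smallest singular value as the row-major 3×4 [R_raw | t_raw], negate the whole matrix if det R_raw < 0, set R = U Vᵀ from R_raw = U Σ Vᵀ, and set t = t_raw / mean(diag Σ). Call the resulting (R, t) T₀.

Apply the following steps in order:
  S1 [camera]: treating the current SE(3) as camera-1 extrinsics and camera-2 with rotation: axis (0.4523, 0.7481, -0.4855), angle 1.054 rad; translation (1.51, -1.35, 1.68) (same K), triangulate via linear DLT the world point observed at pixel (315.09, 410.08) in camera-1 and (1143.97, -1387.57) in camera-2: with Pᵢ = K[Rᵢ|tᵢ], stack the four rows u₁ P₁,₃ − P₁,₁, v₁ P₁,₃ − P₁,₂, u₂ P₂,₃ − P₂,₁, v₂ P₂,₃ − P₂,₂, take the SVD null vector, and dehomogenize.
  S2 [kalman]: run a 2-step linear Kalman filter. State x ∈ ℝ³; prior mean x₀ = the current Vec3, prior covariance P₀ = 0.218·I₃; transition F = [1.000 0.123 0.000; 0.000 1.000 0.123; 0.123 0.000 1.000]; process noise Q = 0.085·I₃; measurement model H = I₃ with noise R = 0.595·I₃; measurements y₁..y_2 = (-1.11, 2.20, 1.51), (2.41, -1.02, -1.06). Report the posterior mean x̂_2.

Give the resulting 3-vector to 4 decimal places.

result = (0.9782, -0.4967, 0.7749)

source (pnp_recover): camera pose = R=[-0.4998 -0.7650 -0.4061; 0.7457 -0.6186 0.2476; -0.4407 -0.1791 0.8796], t=(0.4102, 0.3601, 6.9406)
after S1 (triangulate): (1.4011, -1.8420, 1.3684)
after S2 (kf_track): (0.9782, -0.4967, 0.7749)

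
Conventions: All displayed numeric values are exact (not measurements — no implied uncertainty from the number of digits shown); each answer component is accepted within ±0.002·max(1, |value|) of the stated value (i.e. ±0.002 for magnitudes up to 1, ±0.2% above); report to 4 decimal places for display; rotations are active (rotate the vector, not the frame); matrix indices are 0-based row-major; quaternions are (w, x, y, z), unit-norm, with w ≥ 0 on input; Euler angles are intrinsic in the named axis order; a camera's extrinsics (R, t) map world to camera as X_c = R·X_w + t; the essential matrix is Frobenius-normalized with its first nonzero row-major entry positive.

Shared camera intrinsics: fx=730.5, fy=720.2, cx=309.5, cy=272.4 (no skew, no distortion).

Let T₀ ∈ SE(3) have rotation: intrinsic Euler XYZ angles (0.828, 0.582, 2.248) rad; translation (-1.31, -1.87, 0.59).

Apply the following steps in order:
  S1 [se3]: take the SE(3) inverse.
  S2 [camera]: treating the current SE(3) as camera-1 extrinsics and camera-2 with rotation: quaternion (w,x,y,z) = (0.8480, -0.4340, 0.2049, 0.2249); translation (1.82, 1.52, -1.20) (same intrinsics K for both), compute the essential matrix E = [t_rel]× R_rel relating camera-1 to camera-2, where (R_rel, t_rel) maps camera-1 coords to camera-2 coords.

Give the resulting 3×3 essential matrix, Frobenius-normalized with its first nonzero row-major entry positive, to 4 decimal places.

after S1 (invert_se3): R=[-0.5235 0.2734 0.8070; -0.6510 -0.7394 -0.1718; 0.5497 -0.6153 0.5650], t=(-0.6506, -2.1341, -0.7639)
after S2 (essential): [0.0966 -0.3859 -0.0127; 0.4635 0.4764 -0.0455; -0.5200 0.3523 0.0570]

matrix = [0.0966 -0.3859 -0.0127; 0.4635 0.4764 -0.0455; -0.5200 0.3523 0.0570]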